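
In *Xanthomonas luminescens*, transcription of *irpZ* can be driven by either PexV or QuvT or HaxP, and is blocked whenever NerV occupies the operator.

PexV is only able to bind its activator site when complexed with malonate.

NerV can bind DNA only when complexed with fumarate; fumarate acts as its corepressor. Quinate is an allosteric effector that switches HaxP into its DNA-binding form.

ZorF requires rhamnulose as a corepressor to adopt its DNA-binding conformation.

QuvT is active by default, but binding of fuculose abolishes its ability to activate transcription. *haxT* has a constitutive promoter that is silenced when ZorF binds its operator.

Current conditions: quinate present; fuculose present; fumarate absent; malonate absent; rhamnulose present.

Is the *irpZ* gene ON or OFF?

Malonate is absent, so PexV is inactive.
Fuculose is present, so QuvT is inactive.
Quinate is present, so HaxP is active.
Fumarate is absent, so NerV is inactive.
Activator HaxP is present, so *irpZ* is transcribed.

ON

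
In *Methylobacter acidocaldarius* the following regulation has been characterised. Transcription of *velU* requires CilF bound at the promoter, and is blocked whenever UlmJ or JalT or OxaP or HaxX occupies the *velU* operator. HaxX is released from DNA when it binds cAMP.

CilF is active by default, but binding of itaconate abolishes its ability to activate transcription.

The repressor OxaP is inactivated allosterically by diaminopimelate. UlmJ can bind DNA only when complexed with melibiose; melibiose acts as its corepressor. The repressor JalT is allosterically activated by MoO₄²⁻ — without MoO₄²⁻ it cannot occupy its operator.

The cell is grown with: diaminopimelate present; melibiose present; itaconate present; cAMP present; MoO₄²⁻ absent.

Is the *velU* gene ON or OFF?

OFF

Melibiose is present, so UlmJ is active.
MoO₄²⁻ is absent, so JalT is inactive.
Diaminopimelate is present, so OxaP is inactive.
Itaconate is present, so CilF is inactive.
cAMP is present, so HaxX is inactive.
With repressor UlmJ bound, *velU* is not transcribed.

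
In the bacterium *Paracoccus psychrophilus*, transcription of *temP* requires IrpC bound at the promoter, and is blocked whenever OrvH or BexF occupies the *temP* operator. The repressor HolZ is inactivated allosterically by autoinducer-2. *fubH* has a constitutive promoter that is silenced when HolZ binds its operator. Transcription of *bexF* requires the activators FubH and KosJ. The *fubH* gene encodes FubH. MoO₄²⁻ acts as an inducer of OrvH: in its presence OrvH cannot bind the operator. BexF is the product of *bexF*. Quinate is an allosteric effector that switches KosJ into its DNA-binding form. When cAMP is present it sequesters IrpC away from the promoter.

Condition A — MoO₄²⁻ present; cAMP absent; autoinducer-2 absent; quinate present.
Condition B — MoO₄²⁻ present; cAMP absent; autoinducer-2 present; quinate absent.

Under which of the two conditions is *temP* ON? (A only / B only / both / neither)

Condition A:
MoO₄²⁻ is present, so OrvH is inactive.
cAMP is absent, so IrpC is active.
Autoinducer-2 is absent, so HolZ is active.
With repressor HolZ bound, *fubH* is not transcribed.
So FubH is not produced.
Quinate is present, so KosJ is active.
Required activator FubH is absent, so *bexF* is not transcribed.
So BexF is not produced.
No repressor is bound and IrpC is active, so *temP* is transcribed.
→ *temP* is ON in A.
Condition B:
MoO₄²⁻ is present, so OrvH is inactive.
cAMP is absent, so IrpC is active.
Autoinducer-2 is present, so HolZ is inactive.
With no repressor bound, *fubH* is transcribed.
So FubH is produced and active.
Quinate is absent, so KosJ is inactive.
Required activator KosJ is absent, so *bexF* is not transcribed.
So BexF is not produced.
No repressor is bound and IrpC is active, so *temP* is transcribed.
→ *temP* is ON in B.

both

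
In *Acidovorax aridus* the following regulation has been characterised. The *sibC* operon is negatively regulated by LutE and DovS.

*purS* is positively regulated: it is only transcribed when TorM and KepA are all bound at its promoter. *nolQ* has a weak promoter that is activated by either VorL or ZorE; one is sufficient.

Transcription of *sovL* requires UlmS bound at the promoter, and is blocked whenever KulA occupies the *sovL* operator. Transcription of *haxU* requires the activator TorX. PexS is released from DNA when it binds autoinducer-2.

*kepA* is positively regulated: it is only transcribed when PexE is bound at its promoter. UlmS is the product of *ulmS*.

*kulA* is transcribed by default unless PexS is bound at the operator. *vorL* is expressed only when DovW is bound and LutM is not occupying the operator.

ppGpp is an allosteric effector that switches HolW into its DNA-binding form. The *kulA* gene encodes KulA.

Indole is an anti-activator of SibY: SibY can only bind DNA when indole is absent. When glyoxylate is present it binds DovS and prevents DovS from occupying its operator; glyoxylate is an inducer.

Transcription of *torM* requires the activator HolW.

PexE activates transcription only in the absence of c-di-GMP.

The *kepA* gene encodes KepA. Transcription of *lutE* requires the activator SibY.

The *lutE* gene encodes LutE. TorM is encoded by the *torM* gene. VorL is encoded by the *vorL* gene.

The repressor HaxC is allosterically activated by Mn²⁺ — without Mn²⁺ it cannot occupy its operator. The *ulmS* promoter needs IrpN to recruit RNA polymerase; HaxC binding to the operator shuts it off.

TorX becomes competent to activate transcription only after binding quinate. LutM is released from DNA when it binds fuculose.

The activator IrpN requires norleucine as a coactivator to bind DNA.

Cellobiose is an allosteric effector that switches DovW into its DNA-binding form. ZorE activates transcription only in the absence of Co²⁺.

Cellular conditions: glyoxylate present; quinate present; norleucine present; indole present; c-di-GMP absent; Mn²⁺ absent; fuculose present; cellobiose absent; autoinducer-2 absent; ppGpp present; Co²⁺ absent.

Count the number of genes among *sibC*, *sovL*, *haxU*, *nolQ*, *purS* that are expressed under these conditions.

5

Indole is present, so SibY is inactive.
Required activator SibY is absent, so *lutE* is not transcribed.
So LutE is not produced.
Glyoxylate is present, so DovS is inactive.
With no repressor bound, *sibC* is transcribed.
→ *sibC* is ON.
Norleucine is present, so IrpN is active.
Mn²⁺ is absent, so HaxC is inactive.
No repressor is bound and IrpN is active, so *ulmS* is transcribed.
So UlmS is produced and active.
Autoinducer-2 is absent, so PexS is active.
With repressor PexS bound, *kulA* is not transcribed.
So KulA is not produced.
No repressor is bound and UlmS is active, so *sovL* is transcribed.
→ *sovL* is ON.
Quinate is present, so TorX is active.
No repressor is bound and TorX is active, so *haxU* is transcribed.
→ *haxU* is ON.
Cellobiose is absent, so DovW is inactive.
Fuculose is present, so LutM is inactive.
Required activator DovW is absent, so *vorL* is not transcribed.
So VorL is not produced.
Co²⁺ is absent, so ZorE is active.
Activator ZorE is present, so *nolQ* is transcribed.
→ *nolQ* is ON.
ppGpp is present, so HolW is active.
No repressor is bound and HolW is active, so *torM* is transcribed.
So TorM is produced and active.
c-di-GMP is absent, so PexE is active.
No repressor is bound and PexE is active, so *kepA* is transcribed.
So KepA is produced and active.
No repressor is bound and TorM and KepA are active, so *purS* is transcribed.
→ *purS* is ON.
5 of the 5 genes are transcribed.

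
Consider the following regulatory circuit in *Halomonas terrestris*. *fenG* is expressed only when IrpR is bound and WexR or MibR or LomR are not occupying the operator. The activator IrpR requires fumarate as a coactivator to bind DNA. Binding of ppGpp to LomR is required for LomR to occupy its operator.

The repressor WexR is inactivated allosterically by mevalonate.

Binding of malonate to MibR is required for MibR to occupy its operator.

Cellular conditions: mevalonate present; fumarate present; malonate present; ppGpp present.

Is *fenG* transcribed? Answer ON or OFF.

OFF

Mevalonate is present, so WexR is inactive.
Malonate is present, so MibR is active.
ppGpp is present, so LomR is active.
Fumarate is present, so IrpR is active.
With repressor MibR bound, *fenG* is not transcribed.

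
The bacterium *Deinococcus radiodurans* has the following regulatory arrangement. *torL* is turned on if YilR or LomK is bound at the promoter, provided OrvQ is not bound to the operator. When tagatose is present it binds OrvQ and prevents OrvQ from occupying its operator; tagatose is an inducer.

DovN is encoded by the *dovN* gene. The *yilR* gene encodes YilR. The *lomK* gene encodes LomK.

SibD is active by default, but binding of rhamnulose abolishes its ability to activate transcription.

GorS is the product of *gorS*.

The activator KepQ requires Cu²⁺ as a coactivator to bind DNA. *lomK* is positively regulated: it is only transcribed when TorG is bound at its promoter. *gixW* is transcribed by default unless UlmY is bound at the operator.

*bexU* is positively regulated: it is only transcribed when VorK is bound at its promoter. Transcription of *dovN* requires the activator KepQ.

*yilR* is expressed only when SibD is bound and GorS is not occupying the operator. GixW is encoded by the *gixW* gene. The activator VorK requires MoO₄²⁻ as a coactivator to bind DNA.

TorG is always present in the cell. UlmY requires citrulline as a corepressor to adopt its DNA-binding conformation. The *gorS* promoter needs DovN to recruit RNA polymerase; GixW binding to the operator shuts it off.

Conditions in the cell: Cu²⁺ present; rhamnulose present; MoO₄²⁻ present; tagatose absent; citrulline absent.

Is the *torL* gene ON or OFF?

OFF

Tagatose is absent, so OrvQ is active.
Rhamnulose is present, so SibD is inactive.
Cu²⁺ is present, so KepQ is active.
No repressor is bound and KepQ is active, so *dovN* is transcribed.
So DovN is produced and active.
Citrulline is absent, so UlmY is inactive.
With no repressor bound, *gixW* is transcribed.
So GixW is produced and active.
With repressor GixW bound, *gorS* is not transcribed.
So GorS is not produced.
Required activator SibD is absent, so *yilR* is not transcribed.
So YilR is not produced.
TorG is produced constitutively and is active.
No repressor is bound and TorG is active, so *lomK* is transcribed.
So LomK is produced and active.
With repressor OrvQ bound, *torL* is not transcribed.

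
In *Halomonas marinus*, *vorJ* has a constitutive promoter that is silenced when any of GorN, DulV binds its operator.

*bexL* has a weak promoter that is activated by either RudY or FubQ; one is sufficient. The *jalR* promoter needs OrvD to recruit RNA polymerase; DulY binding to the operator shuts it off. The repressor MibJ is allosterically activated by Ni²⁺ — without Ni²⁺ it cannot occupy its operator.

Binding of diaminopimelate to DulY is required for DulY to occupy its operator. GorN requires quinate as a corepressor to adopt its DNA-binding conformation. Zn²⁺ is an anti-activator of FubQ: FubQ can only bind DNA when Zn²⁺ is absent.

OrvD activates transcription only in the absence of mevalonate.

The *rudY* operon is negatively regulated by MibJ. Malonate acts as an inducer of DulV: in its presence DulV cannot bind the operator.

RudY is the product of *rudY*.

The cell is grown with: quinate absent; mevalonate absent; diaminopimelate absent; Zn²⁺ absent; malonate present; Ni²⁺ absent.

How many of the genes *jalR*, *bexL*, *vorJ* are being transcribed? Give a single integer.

3

Diaminopimelate is absent, so DulY is inactive.
Mevalonate is absent, so OrvD is active.
No repressor is bound and OrvD is active, so *jalR* is transcribed.
→ *jalR* is ON.
Ni²⁺ is absent, so MibJ is inactive.
With no repressor bound, *rudY* is transcribed.
So RudY is produced and active.
Zn²⁺ is absent, so FubQ is active.
Activator RudY is present, so *bexL* is transcribed.
→ *bexL* is ON.
Quinate is absent, so GorN is inactive.
Malonate is present, so DulV is inactive.
With no repressor bound, *vorJ* is transcribed.
→ *vorJ* is ON.
3 of the 3 genes are transcribed.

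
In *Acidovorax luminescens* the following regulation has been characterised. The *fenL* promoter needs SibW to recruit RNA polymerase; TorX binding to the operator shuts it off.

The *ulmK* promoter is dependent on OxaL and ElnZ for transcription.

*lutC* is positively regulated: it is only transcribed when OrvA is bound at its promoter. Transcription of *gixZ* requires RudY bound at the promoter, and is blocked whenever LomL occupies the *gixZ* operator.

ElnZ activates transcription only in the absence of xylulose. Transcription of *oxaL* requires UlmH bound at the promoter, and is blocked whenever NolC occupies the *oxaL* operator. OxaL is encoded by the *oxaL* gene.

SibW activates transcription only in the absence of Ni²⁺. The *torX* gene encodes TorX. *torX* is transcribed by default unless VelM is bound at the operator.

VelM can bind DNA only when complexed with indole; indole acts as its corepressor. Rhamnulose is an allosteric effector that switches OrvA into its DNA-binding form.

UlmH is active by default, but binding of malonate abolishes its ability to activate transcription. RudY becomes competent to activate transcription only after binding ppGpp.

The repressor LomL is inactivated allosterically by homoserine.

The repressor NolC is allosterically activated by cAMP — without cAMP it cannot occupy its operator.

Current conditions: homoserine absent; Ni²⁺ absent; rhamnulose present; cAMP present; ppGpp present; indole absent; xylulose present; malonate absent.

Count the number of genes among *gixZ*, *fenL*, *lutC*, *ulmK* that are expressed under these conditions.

1

Homoserine is absent, so LomL is active.
ppGpp is present, so RudY is active.
With repressor LomL bound, *gixZ* is not transcribed.
→ *gixZ* is OFF.
Indole is absent, so VelM is inactive.
With no repressor bound, *torX* is transcribed.
So TorX is produced and active.
Ni²⁺ is absent, so SibW is active.
With repressor TorX bound, *fenL* is not transcribed.
→ *fenL* is OFF.
Rhamnulose is present, so OrvA is active.
No repressor is bound and OrvA is active, so *lutC* is transcribed.
→ *lutC* is ON.
Malonate is absent, so UlmH is active.
cAMP is present, so NolC is active.
With repressor NolC bound, *oxaL* is not transcribed.
So OxaL is not produced.
Xylulose is present, so ElnZ is inactive.
Required activator OxaL is absent, so *ulmK* is not transcribed.
→ *ulmK* is OFF.
1 of the 4 genes is transcribed.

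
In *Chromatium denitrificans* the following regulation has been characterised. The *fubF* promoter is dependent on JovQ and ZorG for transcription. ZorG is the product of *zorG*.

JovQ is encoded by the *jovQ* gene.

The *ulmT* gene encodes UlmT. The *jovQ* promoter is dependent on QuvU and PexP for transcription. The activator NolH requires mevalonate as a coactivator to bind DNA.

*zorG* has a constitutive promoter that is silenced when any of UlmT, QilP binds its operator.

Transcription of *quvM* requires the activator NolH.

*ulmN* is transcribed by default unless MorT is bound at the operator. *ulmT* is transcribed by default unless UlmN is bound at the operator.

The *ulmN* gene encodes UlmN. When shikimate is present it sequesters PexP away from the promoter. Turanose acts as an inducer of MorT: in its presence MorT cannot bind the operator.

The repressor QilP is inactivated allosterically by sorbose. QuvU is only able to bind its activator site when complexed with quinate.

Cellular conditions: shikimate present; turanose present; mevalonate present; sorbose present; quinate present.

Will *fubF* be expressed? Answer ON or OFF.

OFF

Quinate is present, so QuvU is active.
Shikimate is present, so PexP is inactive.
Required activator PexP is absent, so *jovQ* is not transcribed.
So JovQ is not produced.
Turanose is present, so MorT is inactive.
With no repressor bound, *ulmN* is transcribed.
So UlmN is produced and active.
With repressor UlmN bound, *ulmT* is not transcribed.
So UlmT is not produced.
Sorbose is present, so QilP is inactive.
With no repressor bound, *zorG* is transcribed.
So ZorG is produced and active.
Required activator JovQ is absent, so *fubF* is not transcribed.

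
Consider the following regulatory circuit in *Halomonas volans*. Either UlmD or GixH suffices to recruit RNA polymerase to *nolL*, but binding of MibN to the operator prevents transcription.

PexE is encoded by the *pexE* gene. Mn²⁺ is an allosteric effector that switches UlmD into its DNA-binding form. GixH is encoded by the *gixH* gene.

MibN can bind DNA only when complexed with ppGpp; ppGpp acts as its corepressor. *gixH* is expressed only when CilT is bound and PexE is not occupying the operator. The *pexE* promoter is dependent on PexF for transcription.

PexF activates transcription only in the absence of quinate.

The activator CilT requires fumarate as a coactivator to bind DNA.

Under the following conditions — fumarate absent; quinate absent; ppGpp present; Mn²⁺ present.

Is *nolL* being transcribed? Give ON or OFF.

Mn²⁺ is present, so UlmD is active.
Quinate is absent, so PexF is active.
No repressor is bound and PexF is active, so *pexE* is transcribed.
So PexE is produced and active.
Fumarate is absent, so CilT is inactive.
With repressor PexE bound, *gixH* is not transcribed.
So GixH is not produced.
ppGpp is present, so MibN is active.
With repressor MibN bound, *nolL* is not transcribed.

OFF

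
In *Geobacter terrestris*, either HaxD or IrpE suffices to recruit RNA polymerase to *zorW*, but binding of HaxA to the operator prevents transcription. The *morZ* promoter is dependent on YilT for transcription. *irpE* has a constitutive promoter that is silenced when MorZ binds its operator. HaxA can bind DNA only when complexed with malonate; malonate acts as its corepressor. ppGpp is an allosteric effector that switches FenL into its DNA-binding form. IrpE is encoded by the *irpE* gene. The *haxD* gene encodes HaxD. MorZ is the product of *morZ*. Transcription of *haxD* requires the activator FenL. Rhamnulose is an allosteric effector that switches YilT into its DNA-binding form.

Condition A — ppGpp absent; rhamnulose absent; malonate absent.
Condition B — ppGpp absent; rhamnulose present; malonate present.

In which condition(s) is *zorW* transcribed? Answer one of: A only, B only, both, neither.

Condition A:
ppGpp is absent, so FenL is inactive.
Required activator FenL is absent, so *haxD* is not transcribed.
So HaxD is not produced.
Rhamnulose is absent, so YilT is inactive.
Required activator YilT is absent, so *morZ* is not transcribed.
So MorZ is not produced.
With no repressor bound, *irpE* is transcribed.
So IrpE is produced and active.
Malonate is absent, so HaxA is inactive.
Activator IrpE is present, so *zorW* is transcribed.
→ *zorW* is ON in A.
Condition B:
ppGpp is absent, so FenL is inactive.
Required activator FenL is absent, so *haxD* is not transcribed.
So HaxD is not produced.
Rhamnulose is present, so YilT is active.
No repressor is bound and YilT is active, so *morZ* is transcribed.
So MorZ is produced and active.
With repressor MorZ bound, *irpE* is not transcribed.
So IrpE is not produced.
Malonate is present, so HaxA is active.
With repressor HaxA bound, *zorW* is not transcribed.
→ *zorW* is OFF in B.

A only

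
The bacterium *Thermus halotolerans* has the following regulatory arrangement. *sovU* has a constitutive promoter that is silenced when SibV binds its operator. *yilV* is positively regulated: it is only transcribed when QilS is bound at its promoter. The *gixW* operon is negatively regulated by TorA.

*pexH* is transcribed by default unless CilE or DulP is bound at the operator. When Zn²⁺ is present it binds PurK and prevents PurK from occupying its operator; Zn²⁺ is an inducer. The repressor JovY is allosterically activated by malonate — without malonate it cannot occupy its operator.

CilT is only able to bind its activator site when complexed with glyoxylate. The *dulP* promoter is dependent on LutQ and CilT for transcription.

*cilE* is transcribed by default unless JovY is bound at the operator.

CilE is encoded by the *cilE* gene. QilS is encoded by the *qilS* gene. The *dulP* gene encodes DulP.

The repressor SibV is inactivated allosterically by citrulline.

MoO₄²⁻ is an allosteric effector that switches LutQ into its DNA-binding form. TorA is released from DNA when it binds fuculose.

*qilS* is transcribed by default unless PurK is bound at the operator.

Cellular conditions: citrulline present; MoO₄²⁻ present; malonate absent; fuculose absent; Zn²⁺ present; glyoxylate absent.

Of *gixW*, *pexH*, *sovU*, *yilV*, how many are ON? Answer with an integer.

Fuculose is absent, so TorA is active.
With repressor TorA bound, *gixW* is not transcribed.
→ *gixW* is OFF.
Malonate is absent, so JovY is inactive.
With no repressor bound, *cilE* is transcribed.
So CilE is produced and active.
MoO₄²⁻ is present, so LutQ is active.
Glyoxylate is absent, so CilT is inactive.
Required activator CilT is absent, so *dulP* is not transcribed.
So DulP is not produced.
With repressor CilE bound, *pexH* is not transcribed.
→ *pexH* is OFF.
Citrulline is present, so SibV is inactive.
With no repressor bound, *sovU* is transcribed.
→ *sovU* is ON.
Zn²⁺ is present, so PurK is inactive.
With no repressor bound, *qilS* is transcribed.
So QilS is produced and active.
No repressor is bound and QilS is active, so *yilV* is transcribed.
→ *yilV* is ON.
2 of the 4 genes are transcribed.

2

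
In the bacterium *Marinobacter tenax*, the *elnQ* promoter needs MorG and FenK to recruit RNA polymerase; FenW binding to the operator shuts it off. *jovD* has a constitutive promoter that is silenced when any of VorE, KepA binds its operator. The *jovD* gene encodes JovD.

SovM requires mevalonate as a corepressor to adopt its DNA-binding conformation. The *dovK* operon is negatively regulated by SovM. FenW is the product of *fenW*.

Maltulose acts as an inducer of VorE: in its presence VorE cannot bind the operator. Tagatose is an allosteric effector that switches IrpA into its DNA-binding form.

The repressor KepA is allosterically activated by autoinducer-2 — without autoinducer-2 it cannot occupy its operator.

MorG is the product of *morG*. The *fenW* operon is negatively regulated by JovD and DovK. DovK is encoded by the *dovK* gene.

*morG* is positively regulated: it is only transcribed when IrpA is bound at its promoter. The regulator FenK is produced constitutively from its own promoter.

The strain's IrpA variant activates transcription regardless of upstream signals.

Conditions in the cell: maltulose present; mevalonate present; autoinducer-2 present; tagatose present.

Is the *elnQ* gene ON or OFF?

OFF

Maltulose is present, so VorE is inactive.
Autoinducer-2 is present, so KepA is active.
With repressor KepA bound, *jovD* is not transcribed.
So JovD is not produced.
Mevalonate is present, so SovM is active.
With repressor SovM bound, *dovK* is not transcribed.
So DovK is not produced.
With no repressor bound, *fenW* is transcribed.
So FenW is produced and active.
IrpA is constitutively active in this strain.
No repressor is bound and IrpA is active, so *morG* is transcribed.
So MorG is produced and active.
FenK is produced constitutively and is active.
With repressor FenW bound, *elnQ* is not transcribed.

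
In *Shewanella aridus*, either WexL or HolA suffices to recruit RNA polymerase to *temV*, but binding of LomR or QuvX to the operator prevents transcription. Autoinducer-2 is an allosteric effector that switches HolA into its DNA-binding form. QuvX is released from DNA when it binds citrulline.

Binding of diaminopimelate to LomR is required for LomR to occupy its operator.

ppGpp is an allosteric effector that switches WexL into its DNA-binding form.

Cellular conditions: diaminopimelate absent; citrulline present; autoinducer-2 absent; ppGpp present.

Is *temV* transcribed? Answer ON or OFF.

ppGpp is present, so WexL is active.
Diaminopimelate is absent, so LomR is inactive.
Citrulline is present, so QuvX is inactive.
Autoinducer-2 is absent, so HolA is inactive.
Activator WexL is present, so *temV* is transcribed.

ON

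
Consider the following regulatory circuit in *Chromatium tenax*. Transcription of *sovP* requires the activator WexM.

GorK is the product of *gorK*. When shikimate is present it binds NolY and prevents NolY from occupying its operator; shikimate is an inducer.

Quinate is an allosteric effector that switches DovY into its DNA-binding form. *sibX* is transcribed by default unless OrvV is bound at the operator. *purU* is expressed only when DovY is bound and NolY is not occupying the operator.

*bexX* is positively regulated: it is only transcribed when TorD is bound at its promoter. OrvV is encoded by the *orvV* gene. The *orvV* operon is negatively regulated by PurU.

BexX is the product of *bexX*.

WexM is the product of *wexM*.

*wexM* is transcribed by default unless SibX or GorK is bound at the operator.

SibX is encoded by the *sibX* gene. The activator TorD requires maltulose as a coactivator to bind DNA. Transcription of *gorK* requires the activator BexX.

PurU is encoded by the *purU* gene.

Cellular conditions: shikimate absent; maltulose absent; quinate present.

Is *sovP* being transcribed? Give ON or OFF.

ON

Shikimate is absent, so NolY is active.
Quinate is present, so DovY is active.
With repressor NolY bound, *purU* is not transcribed.
So PurU is not produced.
With no repressor bound, *orvV* is transcribed.
So OrvV is produced and active.
With repressor OrvV bound, *sibX* is not transcribed.
So SibX is not produced.
Maltulose is absent, so TorD is inactive.
Required activator TorD is absent, so *bexX* is not transcribed.
So BexX is not produced.
Required activator BexX is absent, so *gorK* is not transcribed.
So GorK is not produced.
With no repressor bound, *wexM* is transcribed.
So WexM is produced and active.
No repressor is bound and WexM is active, so *sovP* is transcribed.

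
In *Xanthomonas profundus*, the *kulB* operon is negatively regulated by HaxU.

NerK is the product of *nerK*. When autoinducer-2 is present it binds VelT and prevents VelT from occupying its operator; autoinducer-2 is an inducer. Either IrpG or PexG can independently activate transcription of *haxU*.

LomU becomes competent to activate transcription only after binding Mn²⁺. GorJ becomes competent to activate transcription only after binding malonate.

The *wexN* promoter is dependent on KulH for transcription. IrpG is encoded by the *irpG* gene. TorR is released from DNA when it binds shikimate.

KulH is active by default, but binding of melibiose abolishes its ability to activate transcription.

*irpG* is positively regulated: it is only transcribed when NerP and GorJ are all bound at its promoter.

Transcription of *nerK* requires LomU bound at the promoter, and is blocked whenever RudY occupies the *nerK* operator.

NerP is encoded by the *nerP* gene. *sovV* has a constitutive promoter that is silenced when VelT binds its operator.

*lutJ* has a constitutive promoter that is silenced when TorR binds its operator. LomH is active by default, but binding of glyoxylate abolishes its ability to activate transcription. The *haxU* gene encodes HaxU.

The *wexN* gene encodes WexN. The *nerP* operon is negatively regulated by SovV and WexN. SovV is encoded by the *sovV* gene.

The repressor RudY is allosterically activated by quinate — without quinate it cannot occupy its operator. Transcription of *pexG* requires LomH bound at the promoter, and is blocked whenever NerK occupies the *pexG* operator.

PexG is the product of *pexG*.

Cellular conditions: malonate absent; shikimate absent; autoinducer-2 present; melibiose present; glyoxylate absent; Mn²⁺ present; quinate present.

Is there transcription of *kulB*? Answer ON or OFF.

Autoinducer-2 is present, so VelT is inactive.
With no repressor bound, *sovV* is transcribed.
So SovV is produced and active.
Melibiose is present, so KulH is inactive.
Required activator KulH is absent, so *wexN* is not transcribed.
So WexN is not produced.
With repressor SovV bound, *nerP* is not transcribed.
So NerP is not produced.
Malonate is absent, so GorJ is inactive.
Required activator NerP is absent, so *irpG* is not transcribed.
So IrpG is not produced.
Glyoxylate is absent, so LomH is active.
Quinate is present, so RudY is active.
Mn²⁺ is present, so LomU is active.
With repressor RudY bound, *nerK* is not transcribed.
So NerK is not produced.
No repressor is bound and LomH is active, so *pexG* is transcribed.
So PexG is produced and active.
Activator PexG is present, so *haxU* is transcribed.
So HaxU is produced and active.
With repressor HaxU bound, *kulB* is not transcribed.

OFF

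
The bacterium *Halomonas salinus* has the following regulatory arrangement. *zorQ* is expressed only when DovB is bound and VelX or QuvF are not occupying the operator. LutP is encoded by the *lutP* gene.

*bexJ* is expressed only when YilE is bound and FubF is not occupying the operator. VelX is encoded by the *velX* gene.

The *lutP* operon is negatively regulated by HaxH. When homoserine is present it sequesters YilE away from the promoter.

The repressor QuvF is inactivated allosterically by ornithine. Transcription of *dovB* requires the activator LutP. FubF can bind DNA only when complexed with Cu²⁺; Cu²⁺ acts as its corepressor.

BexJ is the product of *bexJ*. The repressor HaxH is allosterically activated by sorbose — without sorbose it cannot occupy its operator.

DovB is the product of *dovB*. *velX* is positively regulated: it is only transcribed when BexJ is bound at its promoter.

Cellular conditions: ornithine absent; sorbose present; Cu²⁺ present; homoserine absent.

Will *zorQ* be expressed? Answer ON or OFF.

Sorbose is present, so HaxH is active.
With repressor HaxH bound, *lutP* is not transcribed.
So LutP is not produced.
Required activator LutP is absent, so *dovB* is not transcribed.
So DovB is not produced.
Homoserine is absent, so YilE is active.
Cu²⁺ is present, so FubF is active.
With repressor FubF bound, *bexJ* is not transcribed.
So BexJ is not produced.
Required activator BexJ is absent, so *velX* is not transcribed.
So VelX is not produced.
Ornithine is absent, so QuvF is active.
With repressor QuvF bound, *zorQ* is not transcribed.

OFF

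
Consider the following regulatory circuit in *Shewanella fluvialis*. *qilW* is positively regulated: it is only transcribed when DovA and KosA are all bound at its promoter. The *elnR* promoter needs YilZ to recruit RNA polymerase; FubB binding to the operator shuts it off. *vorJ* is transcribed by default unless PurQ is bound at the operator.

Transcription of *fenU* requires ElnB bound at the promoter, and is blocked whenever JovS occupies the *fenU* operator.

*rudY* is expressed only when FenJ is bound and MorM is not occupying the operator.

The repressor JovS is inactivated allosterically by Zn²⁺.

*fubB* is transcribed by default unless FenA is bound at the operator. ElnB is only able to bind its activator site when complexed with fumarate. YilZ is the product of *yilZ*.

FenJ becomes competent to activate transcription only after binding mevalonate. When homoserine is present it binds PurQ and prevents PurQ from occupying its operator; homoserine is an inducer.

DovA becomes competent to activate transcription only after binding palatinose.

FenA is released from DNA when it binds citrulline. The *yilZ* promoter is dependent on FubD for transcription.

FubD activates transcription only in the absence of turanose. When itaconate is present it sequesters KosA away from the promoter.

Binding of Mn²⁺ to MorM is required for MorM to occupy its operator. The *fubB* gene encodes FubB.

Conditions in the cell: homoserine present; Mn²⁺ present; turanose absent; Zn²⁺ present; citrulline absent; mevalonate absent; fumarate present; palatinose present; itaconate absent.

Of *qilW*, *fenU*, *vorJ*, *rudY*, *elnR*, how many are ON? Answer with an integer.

Palatinose is present, so DovA is active.
Itaconate is absent, so KosA is active.
No repressor is bound and DovA and KosA are active, so *qilW* is transcribed.
→ *qilW* is ON.
Fumarate is present, so ElnB is active.
Zn²⁺ is present, so JovS is inactive.
No repressor is bound and ElnB is active, so *fenU* is transcribed.
→ *fenU* is ON.
Homoserine is present, so PurQ is inactive.
With no repressor bound, *vorJ* is transcribed.
→ *vorJ* is ON.
Mn²⁺ is present, so MorM is active.
Mevalonate is absent, so FenJ is inactive.
With repressor MorM bound, *rudY* is not transcribed.
→ *rudY* is OFF.
Turanose is absent, so FubD is active.
No repressor is bound and FubD is active, so *yilZ* is transcribed.
So YilZ is produced and active.
Citrulline is absent, so FenA is active.
With repressor FenA bound, *fubB* is not transcribed.
So FubB is not produced.
No repressor is bound and YilZ is active, so *elnR* is transcribed.
→ *elnR* is ON.
4 of the 5 genes are transcribed.

4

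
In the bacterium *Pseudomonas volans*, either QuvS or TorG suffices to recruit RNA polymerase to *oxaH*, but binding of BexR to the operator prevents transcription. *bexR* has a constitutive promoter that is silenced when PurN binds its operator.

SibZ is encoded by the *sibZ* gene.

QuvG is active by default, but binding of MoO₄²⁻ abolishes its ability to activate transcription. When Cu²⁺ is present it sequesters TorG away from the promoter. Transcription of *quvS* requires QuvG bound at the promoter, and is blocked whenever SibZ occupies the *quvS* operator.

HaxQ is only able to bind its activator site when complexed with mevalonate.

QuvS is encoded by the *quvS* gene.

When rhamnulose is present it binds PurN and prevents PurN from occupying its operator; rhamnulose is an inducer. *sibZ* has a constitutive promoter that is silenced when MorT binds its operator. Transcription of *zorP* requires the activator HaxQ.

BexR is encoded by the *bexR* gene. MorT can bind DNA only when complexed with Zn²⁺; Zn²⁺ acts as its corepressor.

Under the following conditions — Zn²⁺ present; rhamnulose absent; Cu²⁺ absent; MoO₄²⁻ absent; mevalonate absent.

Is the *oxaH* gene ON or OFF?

MoO₄²⁻ is absent, so QuvG is active.
Zn²⁺ is present, so MorT is active.
With repressor MorT bound, *sibZ* is not transcribed.
So SibZ is not produced.
No repressor is bound and QuvG is active, so *quvS* is transcribed.
So QuvS is produced and active.
Rhamnulose is absent, so PurN is active.
With repressor PurN bound, *bexR* is not transcribed.
So BexR is not produced.
Cu²⁺ is absent, so TorG is active.
Activator QuvS is present, so *oxaH* is transcribed.

ON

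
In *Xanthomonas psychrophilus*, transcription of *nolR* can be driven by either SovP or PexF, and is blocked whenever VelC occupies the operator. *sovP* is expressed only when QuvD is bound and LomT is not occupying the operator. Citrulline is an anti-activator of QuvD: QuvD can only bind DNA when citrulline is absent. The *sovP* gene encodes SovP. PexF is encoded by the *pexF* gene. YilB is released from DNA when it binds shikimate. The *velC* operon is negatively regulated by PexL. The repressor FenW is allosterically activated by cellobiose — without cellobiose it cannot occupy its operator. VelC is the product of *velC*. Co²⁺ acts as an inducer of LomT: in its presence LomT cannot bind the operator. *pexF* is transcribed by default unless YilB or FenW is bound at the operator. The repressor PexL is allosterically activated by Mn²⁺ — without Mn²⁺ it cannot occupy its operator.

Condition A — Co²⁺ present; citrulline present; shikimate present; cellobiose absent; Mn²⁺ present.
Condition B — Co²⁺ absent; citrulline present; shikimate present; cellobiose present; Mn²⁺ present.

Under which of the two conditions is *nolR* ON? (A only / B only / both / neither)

A only

Condition A:
Co²⁺ is present, so LomT is inactive.
Citrulline is present, so QuvD is inactive.
Required activator QuvD is absent, so *sovP* is not transcribed.
So SovP is not produced.
Shikimate is present, so YilB is inactive.
Cellobiose is absent, so FenW is inactive.
With no repressor bound, *pexF* is transcribed.
So PexF is produced and active.
Mn²⁺ is present, so PexL is active.
With repressor PexL bound, *velC* is not transcribed.
So VelC is not produced.
Activator PexF is present, so *nolR* is transcribed.
→ *nolR* is ON in A.
Condition B:
Co²⁺ is absent, so LomT is active.
Citrulline is present, so QuvD is inactive.
With repressor LomT bound, *sovP* is not transcribed.
So SovP is not produced.
Shikimate is present, so YilB is inactive.
Cellobiose is present, so FenW is active.
With repressor FenW bound, *pexF* is not transcribed.
So PexF is not produced.
Mn²⁺ is present, so PexL is active.
With repressor PexL bound, *velC* is not transcribed.
So VelC is not produced.
No activator is available at the *nolR* promoter, so *nolR* is not transcribed.
→ *nolR* is OFF in B.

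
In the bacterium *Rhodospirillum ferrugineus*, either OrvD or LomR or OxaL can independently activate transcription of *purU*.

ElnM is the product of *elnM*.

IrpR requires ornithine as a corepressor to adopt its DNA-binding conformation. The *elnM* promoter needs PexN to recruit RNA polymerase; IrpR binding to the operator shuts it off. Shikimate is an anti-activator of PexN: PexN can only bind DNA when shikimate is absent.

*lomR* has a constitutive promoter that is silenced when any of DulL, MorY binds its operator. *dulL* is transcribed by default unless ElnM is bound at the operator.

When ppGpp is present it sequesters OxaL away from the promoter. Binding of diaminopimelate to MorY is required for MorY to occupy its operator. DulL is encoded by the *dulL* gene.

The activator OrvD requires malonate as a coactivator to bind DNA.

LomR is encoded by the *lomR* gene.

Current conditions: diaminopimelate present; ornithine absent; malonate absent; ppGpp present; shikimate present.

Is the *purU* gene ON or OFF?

Malonate is absent, so OrvD is inactive.
Ornithine is absent, so IrpR is inactive.
Shikimate is present, so PexN is inactive.
Required activator PexN is absent, so *elnM* is not transcribed.
So ElnM is not produced.
With no repressor bound, *dulL* is transcribed.
So DulL is produced and active.
Diaminopimelate is present, so MorY is active.
With repressor DulL bound, *lomR* is not transcribed.
So LomR is not produced.
ppGpp is present, so OxaL is inactive.
No activator is available at the *purU* promoter, so *purU* is not transcribed.

OFF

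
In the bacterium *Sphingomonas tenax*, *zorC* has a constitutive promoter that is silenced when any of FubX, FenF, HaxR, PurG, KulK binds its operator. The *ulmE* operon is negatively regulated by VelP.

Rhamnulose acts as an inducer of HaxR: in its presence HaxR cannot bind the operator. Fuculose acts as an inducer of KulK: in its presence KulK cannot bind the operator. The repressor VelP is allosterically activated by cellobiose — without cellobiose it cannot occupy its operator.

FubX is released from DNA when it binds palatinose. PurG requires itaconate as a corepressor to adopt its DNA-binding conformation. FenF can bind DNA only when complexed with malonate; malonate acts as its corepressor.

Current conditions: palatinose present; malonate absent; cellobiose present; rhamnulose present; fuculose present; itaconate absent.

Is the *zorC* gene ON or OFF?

ON

Palatinose is present, so FubX is inactive.
Malonate is absent, so FenF is inactive.
Rhamnulose is present, so HaxR is inactive.
Itaconate is absent, so PurG is inactive.
Fuculose is present, so KulK is inactive.
With no repressor bound, *zorC* is transcribed.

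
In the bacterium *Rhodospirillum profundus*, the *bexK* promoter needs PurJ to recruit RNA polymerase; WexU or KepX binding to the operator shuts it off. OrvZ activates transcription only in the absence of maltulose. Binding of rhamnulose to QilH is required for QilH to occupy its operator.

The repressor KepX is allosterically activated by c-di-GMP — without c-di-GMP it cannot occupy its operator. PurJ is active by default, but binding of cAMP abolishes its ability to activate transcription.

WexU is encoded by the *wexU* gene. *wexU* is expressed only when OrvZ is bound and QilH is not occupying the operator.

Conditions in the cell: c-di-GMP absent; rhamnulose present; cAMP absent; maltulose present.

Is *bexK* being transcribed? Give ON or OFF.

ON

cAMP is absent, so PurJ is active.
Rhamnulose is present, so QilH is active.
Maltulose is present, so OrvZ is inactive.
With repressor QilH bound, *wexU* is not transcribed.
So WexU is not produced.
c-di-GMP is absent, so KepX is inactive.
No repressor is bound and PurJ is active, so *bexK* is transcribed.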